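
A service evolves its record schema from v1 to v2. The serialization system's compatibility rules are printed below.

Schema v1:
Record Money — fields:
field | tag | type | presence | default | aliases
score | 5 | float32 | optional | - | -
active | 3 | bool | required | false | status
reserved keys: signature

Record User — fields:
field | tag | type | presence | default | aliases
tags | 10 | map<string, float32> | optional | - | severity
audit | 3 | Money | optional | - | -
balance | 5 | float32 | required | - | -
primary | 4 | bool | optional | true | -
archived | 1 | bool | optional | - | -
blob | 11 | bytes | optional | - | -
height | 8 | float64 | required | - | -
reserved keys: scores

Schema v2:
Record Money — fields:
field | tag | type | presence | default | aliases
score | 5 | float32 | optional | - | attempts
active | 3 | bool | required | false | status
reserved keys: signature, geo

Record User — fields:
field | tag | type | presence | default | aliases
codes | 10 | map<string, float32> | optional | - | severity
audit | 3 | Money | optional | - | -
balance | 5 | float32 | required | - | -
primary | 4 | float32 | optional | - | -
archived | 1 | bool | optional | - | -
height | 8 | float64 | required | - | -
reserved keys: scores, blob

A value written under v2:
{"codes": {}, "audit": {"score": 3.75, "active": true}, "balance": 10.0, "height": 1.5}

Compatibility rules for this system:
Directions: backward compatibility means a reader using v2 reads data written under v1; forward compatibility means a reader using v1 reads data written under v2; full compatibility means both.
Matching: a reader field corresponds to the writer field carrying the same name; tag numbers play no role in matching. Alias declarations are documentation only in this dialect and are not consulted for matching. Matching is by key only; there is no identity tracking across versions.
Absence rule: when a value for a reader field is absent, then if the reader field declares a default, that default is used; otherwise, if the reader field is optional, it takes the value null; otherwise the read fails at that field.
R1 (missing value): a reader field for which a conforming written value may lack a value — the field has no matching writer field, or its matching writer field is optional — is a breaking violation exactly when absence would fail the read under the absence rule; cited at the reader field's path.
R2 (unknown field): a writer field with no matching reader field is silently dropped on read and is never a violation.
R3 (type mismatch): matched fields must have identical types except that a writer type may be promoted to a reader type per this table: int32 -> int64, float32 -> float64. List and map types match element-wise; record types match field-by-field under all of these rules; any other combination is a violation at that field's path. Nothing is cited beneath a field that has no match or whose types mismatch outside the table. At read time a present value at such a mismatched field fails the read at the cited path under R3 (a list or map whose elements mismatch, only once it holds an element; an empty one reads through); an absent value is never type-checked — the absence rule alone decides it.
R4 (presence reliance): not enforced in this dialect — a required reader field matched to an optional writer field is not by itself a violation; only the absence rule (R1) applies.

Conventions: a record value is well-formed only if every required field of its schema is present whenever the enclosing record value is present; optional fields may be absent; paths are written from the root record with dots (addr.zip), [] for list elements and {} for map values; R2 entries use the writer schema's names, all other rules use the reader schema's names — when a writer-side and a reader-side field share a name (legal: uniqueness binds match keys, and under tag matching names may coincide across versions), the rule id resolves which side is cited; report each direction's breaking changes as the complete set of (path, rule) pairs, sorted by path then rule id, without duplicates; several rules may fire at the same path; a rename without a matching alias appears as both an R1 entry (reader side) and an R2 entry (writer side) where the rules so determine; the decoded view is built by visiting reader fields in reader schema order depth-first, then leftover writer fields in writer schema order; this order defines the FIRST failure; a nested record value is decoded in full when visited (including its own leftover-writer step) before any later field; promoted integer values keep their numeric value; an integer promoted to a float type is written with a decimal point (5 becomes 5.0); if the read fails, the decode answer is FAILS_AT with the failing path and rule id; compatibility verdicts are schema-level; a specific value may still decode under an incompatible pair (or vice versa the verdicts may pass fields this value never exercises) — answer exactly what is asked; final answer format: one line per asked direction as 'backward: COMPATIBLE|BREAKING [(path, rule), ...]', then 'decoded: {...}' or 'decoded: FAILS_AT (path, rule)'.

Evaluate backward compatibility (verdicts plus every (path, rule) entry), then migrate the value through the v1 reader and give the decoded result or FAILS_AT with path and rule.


backward: BREAKING [(primary, R3)]; decoded: {"tags": null, "audit": {"score": 3.75, "active": true}, "balance": 10.0, "primary": true, "archived": null, "blob": null, "height": 1.5}

each type pair in User: writer, then reader
backward for User (reader v2, writer v1):
  codes has no writer counterpart
  writer optional, Money -> Money: reader audit maps from writer audit
  writer required, float32 -> float32: reader balance maps from writer balance
  writer optional, bool -> float32: reader primary maps from writer primary
  writer optional, bool -> bool: reader archived maps from writer archived
  writer required, float64 -> float64: reader height maps from writer height
  writer field tags has no reader counterpart
  writer field blob has no reader counterpart
  writer optional, float32 -> float32: reader audit.score maps from writer audit.score
  writer required, bool -> bool: reader audit.active maps from writer audit.active
  R3 fires at primary
  => 1 violation(s): backward is BREAKING for User
decode walk for User under reader schema v1:
  tags := null (absent, optional -> null)
  audit.score := 3.75
  audit.active := true
  balance := 10.0
  primary := true (absent -> default)
  archived := null (absent, optional -> null)
  blob := null (absent, optional -> null)
  height := 1.5
  writer codes: unknown -> dropped
  => decoded: {"tags": null, "audit": {"score": 3.75, "active": true}, "balance": 10.0, "primary": true, "archived": null, "blob": null, "height": 1.5}
the rest of the User diff is inert for this question:
  removed field blob from record User (its key "blob" joins the reserved list) -> fires no rule on User, leaving the asked answer as it is


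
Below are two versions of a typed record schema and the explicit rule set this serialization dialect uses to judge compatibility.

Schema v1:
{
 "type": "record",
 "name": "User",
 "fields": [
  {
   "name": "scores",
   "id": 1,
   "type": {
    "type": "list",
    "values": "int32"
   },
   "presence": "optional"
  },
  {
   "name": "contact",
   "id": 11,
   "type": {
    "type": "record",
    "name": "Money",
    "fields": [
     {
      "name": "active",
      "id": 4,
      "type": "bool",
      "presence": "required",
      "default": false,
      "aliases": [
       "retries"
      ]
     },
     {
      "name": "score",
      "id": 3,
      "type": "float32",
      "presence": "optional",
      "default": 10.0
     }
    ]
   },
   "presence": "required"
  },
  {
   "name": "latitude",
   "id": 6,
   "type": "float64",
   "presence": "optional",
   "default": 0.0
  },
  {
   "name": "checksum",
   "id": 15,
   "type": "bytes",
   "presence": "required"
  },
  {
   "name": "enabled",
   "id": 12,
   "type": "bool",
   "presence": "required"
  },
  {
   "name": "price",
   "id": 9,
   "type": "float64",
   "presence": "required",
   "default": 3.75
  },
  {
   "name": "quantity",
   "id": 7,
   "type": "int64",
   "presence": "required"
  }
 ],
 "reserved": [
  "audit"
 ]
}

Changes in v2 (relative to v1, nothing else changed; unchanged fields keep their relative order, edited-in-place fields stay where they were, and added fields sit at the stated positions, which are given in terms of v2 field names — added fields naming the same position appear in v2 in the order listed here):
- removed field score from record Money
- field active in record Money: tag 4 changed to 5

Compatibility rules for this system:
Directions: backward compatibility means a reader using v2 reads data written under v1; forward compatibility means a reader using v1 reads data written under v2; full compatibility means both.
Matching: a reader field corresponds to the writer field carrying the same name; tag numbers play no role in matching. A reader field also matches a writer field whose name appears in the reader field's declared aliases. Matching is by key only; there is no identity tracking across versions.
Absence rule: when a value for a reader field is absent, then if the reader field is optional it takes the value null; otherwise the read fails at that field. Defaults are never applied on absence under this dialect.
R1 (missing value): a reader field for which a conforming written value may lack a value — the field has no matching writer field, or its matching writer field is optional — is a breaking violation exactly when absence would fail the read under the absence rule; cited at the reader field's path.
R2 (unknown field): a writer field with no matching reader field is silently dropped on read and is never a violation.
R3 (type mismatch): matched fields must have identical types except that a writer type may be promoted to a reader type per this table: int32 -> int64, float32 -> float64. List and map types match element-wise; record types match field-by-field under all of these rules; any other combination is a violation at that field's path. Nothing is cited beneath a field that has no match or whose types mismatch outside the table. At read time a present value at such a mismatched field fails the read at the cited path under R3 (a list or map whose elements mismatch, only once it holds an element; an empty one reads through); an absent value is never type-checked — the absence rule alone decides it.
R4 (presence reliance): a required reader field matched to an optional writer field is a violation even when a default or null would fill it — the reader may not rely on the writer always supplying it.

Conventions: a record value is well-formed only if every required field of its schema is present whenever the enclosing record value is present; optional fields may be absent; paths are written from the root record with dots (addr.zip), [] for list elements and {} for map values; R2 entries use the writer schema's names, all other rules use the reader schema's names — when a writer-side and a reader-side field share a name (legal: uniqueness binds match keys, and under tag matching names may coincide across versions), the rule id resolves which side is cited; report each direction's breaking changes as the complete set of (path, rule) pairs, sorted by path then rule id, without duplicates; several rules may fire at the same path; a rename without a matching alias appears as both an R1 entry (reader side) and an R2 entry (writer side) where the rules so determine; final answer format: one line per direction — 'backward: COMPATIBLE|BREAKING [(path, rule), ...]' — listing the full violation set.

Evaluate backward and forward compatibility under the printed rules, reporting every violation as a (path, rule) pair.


each type pair in User: writer, then reader
backward for User (reader v2, writer v1):
  scores: list<int32> -> list<int32>, writer optional; from scores
  contact: Money -> Money, writer required; from contact
  latitude: float64 -> float64, writer optional; from latitude
  checksum: bytes -> bytes, writer required; from checksum
  enabled: bool -> bool, writer required; from enabled
  price: float64 -> float64, writer required; from price
  quantity: int64 -> int64, writer required; from quantity
  contact.active: bool -> bool, writer required; from contact.active
  leftover writer field: contact.score
  => backward verdict for User: COMPATIBLE, no violations
forward for User (reader v1, writer v2):
  scores: list<int32> -> list<int32>, writer optional; from scores
  contact: Money -> Money, writer required; from contact
  latitude: float64 -> float64, writer optional; from latitude
  checksum: bytes -> bytes, writer required; from checksum
  enabled: bool -> bool, writer required; from enabled
  price: float64 -> float64, writer required; from price
  quantity: int64 -> int64, writer required; from quantity
  contact.active: bool -> bool, writer required; from contact.active
  contact.score: no writer-side match
  => forward verdict for User: COMPATIBLE, no violations

backward: COMPATIBLE []; forward: COMPATIBLE []


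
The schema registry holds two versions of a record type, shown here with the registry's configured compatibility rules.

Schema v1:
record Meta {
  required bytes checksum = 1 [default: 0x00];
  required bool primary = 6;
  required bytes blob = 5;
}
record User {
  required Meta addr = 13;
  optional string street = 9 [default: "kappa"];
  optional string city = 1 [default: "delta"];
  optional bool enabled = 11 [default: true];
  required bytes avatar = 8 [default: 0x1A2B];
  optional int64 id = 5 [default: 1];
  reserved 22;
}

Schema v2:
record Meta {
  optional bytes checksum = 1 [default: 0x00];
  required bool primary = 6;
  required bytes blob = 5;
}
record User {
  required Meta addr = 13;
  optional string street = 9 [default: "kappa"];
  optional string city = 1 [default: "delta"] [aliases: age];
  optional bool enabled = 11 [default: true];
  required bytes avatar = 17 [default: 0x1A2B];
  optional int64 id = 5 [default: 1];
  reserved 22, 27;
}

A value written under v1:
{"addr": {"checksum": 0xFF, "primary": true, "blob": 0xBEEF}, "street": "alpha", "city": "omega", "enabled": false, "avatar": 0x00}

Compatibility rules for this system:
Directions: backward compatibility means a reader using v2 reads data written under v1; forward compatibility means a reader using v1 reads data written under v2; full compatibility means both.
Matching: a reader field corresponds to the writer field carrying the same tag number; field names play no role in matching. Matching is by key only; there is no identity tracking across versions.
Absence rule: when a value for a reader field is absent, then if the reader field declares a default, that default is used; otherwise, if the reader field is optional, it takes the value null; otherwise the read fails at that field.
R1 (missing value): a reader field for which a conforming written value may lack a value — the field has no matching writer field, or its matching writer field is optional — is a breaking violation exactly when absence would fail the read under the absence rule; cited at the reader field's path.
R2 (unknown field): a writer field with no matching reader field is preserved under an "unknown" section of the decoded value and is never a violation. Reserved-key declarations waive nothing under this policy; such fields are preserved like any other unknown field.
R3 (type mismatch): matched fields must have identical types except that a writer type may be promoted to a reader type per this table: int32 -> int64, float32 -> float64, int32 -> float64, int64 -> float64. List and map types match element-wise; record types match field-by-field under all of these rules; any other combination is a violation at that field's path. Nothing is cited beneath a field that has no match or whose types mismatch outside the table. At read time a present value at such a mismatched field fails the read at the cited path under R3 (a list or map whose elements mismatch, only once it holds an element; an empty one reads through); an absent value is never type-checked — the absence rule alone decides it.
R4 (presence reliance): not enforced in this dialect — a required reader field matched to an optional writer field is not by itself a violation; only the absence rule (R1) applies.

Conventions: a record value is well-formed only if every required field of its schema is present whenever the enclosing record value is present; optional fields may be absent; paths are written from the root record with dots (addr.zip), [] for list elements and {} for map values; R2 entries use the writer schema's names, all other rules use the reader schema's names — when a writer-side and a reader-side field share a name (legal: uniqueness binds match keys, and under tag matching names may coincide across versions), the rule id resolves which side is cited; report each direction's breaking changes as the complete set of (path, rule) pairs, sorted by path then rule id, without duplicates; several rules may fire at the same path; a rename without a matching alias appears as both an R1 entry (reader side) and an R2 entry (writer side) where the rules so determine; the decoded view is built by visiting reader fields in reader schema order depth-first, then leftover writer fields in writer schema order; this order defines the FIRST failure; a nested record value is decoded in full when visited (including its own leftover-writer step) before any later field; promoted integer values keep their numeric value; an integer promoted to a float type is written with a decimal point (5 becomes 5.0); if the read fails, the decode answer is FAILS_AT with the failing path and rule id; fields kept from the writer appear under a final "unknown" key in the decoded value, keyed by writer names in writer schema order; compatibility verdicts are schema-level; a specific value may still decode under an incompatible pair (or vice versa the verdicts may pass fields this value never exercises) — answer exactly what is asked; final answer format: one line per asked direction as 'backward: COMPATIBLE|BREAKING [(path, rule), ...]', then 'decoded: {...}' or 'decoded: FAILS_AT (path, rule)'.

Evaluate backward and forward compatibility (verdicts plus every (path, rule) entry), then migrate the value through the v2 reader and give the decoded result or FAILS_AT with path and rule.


the writer's type comes first in each User pair
backward pass over User, reader schema v2, writer schema v1:
  addr <- addr (Meta -> Meta, writer required)
  street <- street (string -> string, writer optional)
  city <- city (string -> string, writer optional)
  enabled <- enabled (bool -> bool, writer optional)
  no writer field matches reader avatar
  id <- id (int64 -> int64, writer optional)
  writer field avatar has no reader counterpart
  addr.checksum <- addr.checksum (bytes -> bytes, writer required)
  addr.primary <- addr.primary (bool -> bool, writer required)
  addr.blob <- addr.blob (bytes -> bytes, writer required)
  nothing fires on User: backward is COMPATIBLE
forward pass over User, reader schema v1, writer schema v2:
  addr <- addr (Meta -> Meta, writer required)
  street <- street (string -> string, writer optional)
  city <- city (string -> string, writer optional)
  enabled <- enabled (bool -> bool, writer optional)
  no writer field matches reader avatar
  id <- id (int64 -> int64, writer optional)
  writer field avatar has no reader counterpart
  addr.checksum <- addr.checksum (bytes -> bytes, writer optional)
  addr.primary <- addr.primary (bool -> bool, writer required)
  addr.blob <- addr.blob (bytes -> bytes, writer required)
  nothing fires on User: forward is COMPATIBLE
migrating the User value to v2:
  addr.checksum := 0xFF
  addr.primary := true
  addr.blob := 0xBEEF
  street := "alpha"
  city := "omega"
  enabled := false
  avatar := 0x1A2B (absent -> default)
  id := 1 (absent -> default)
  writer avatar: kept under "unknown"
  => decoded: {"addr": {"checksum": 0xFF, "primary": true, "blob": 0xBEEF}, "street": "alpha", "city": "omega", "enabled": false, "avatar": 0x1A2B, "id": 1, "unknown": {"avatar": 0x00}}

backward: COMPATIBLE []; forward: COMPATIBLE []; decoded: {"addr": {"checksum": 0xFF, "primary": true, "blob": 0xBEEF}, "street": "alpha", "city": "omega", "enabled": false, "avatar": 0x1A2B, "id": 1, "unknown": {"avatar": 0x00}}


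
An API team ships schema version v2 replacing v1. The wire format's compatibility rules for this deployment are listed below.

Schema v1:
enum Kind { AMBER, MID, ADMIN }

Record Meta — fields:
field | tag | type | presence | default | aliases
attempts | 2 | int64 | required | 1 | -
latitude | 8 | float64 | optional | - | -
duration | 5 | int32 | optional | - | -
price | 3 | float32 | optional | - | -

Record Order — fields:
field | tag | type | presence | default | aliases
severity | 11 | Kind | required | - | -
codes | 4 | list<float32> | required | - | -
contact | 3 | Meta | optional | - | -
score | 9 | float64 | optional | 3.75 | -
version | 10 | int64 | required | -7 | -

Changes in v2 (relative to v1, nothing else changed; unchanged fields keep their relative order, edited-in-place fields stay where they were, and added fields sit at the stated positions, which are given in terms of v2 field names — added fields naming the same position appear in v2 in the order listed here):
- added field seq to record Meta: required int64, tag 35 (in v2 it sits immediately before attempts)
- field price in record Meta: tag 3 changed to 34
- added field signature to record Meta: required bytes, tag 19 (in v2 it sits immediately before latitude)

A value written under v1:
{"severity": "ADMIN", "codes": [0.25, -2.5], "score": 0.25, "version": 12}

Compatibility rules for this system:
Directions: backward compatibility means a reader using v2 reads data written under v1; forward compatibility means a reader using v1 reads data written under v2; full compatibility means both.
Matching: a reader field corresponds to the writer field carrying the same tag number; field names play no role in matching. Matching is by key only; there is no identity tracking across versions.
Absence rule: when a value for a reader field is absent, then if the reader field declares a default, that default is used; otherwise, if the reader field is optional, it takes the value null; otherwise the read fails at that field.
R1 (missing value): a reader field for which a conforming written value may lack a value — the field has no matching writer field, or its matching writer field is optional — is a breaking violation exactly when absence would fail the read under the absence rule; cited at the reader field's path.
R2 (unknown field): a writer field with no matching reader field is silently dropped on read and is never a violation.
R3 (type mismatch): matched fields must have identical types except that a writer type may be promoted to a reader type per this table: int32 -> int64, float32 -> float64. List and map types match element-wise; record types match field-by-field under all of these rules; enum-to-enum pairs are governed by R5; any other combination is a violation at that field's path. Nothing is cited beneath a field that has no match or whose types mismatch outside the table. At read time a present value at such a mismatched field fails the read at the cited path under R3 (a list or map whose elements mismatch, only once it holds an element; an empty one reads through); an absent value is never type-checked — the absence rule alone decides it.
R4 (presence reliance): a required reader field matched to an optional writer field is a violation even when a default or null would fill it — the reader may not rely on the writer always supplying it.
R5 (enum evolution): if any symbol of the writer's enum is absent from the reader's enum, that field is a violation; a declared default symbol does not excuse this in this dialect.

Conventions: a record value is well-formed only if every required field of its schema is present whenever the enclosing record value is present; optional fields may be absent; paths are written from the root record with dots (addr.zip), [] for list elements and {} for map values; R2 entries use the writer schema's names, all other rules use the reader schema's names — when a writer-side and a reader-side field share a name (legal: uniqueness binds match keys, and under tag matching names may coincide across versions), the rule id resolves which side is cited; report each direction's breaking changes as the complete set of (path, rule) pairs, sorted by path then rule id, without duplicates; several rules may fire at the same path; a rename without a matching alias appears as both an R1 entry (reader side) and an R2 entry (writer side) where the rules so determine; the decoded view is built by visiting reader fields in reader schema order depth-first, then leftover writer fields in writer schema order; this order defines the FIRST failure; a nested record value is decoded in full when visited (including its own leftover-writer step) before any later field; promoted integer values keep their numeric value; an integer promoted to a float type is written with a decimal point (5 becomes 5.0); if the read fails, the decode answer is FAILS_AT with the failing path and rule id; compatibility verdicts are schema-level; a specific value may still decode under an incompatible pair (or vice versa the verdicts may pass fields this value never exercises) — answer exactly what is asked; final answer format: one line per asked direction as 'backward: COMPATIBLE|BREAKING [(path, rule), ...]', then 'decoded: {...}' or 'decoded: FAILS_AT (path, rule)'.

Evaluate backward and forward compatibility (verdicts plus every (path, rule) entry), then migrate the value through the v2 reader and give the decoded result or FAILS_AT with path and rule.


each type pair in Order: writer, then reader
backward for Order (reader v2, writer v1):
  severity: Kind -> Kind, writer required; from severity
  codes: list<float32> -> list<float32>, writer required; from codes
  contact: Meta -> Meta, writer optional; from contact
  score: float64 -> float64, writer optional; from score
  version: int64 -> int64, writer required; from version
  contact.seq: no writer-side match
  contact.attempts: int64 -> int64, writer required; from contact.attempts
  contact.signature: no writer-side match
  contact.latitude: float64 -> float64, writer optional; from contact.latitude
  contact.duration: int32 -> int32, writer optional; from contact.duration
  contact.price: no writer-side match
  leftover writer field: contact.price
  violation R1 at contact.seq
  violation R1 at contact.signature
  => 2 violation(s): backward is BREAKING for Order
forward for Order (reader v1, writer v2):
  severity: Kind -> Kind, writer required; from severity
  codes: list<float32> -> list<float32>, writer required; from codes
  contact: Meta -> Meta, writer optional; from contact
  score: float64 -> float64, writer optional; from score
  version: int64 -> int64, writer required; from version
  contact.attempts: int64 -> int64, writer required; from contact.attempts
  contact.latitude: float64 -> float64, writer optional; from contact.latitude
  contact.duration: int32 -> int32, writer optional; from contact.duration
  contact.price: no writer-side match
  leftover writer field: contact.seq
  leftover writer field: contact.signature
  leftover writer field: contact.price
  => forward verdict for Order: COMPATIBLE, no violations
decoding the Order value with the v2 reader:
  severity := "ADMIN"
  codes := [0.25, -2.5]
  contact := null (not supplied -> null)
  score := 0.25
  version := 12
  => decoded: {"severity": "ADMIN", "codes": [0.25, -2.5], "contact": null, "score": 0.25, "version": 12}

backward: BREAKING [(contact.seq, R1), (contact.signature, R1)]; forward: COMPATIBLE []; decoded: {"severity": "ADMIN", "codes": [0.25, -2.5], "contact": null, "score": 0.25, "version": 12}


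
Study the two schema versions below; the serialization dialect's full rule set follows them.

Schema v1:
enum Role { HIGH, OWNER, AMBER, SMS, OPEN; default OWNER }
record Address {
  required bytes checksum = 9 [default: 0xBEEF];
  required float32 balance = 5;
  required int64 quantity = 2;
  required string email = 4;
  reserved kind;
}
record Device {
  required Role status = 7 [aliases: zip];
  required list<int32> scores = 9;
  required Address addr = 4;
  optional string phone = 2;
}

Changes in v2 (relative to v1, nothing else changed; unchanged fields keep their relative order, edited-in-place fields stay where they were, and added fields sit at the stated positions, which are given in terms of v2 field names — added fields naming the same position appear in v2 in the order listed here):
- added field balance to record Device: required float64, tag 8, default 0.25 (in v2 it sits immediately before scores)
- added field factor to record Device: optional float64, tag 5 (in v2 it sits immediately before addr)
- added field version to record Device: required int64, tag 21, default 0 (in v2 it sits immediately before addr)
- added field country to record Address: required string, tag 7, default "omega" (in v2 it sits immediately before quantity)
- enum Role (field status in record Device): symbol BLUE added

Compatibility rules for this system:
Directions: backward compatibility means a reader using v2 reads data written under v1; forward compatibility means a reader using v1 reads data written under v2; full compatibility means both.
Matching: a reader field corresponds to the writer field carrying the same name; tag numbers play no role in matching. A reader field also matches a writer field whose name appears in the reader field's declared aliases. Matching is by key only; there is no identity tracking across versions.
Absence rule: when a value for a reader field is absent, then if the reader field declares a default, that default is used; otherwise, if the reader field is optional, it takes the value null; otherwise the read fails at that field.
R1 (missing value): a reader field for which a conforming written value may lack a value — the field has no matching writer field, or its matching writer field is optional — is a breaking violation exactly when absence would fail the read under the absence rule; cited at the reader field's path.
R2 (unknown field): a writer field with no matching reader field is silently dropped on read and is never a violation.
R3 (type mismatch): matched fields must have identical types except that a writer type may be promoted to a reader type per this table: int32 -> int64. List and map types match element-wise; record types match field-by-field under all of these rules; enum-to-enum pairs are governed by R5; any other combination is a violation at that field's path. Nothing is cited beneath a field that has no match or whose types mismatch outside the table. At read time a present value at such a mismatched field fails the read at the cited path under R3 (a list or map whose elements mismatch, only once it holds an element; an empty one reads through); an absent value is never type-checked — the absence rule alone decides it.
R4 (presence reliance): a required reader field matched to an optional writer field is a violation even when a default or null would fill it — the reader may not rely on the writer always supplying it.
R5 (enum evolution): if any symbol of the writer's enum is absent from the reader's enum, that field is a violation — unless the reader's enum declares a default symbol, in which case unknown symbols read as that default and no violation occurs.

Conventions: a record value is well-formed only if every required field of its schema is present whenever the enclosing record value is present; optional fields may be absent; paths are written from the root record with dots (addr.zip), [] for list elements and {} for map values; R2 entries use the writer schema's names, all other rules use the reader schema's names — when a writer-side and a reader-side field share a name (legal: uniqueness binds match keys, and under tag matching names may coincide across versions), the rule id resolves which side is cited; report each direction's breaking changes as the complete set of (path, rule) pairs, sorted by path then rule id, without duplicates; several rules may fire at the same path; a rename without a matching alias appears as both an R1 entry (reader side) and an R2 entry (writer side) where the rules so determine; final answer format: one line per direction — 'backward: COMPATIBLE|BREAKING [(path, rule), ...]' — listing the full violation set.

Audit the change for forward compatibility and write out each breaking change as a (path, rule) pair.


in Device below, arrows point writer -> reader
forward analysis of Device with v1 as reader and v2 as writer:
  status <- status (Role -> Role, writer required)
  scores <- scores (list<int32> -> list<int32>, writer required)
  addr <- addr (Address -> Address, writer required)
  phone <- phone (string -> string, writer optional)
  leftover writer field: balance
  leftover writer field: factor
  leftover writer field: version
  addr.checksum <- addr.checksum (bytes -> bytes, writer required)
  addr.balance <- addr.balance (float32 -> float32, writer required)
  addr.quantity <- addr.quantity (int64 -> int64, writer required)
  addr.email <- addr.email (string -> string, writer required)
  leftover writer field: addr.country
  => forward: COMPATIBLE
ruling out the remaining Device differences:
  added field country to record Address: required string, tag 7, default "omega" (in v2 it sits immediately before quantity) -> fires no rule on Device, leaving the asked answer as it is
  added field balance to record Device: required float64, tag 8, default 0.25 (in v2 it sits immediately before scores) -> fires no rule on Device, leaving the asked answer as it is
  added field factor to record Device: optional float64, tag 5 (in v2 it sits immediately before addr) -> fires no rule on Device, leaving the asked answer as it is
  added field version to record Device: required int64, tag 21, default 0 (in v2 it sits immediately before addr) -> fires no rule on Device, leaving the asked answer as it is
  enum Role (field status in record Device): symbol BLUE added -> fires no rule on Device, leaving the asked answer as it is

forward: COMPATIBLE []


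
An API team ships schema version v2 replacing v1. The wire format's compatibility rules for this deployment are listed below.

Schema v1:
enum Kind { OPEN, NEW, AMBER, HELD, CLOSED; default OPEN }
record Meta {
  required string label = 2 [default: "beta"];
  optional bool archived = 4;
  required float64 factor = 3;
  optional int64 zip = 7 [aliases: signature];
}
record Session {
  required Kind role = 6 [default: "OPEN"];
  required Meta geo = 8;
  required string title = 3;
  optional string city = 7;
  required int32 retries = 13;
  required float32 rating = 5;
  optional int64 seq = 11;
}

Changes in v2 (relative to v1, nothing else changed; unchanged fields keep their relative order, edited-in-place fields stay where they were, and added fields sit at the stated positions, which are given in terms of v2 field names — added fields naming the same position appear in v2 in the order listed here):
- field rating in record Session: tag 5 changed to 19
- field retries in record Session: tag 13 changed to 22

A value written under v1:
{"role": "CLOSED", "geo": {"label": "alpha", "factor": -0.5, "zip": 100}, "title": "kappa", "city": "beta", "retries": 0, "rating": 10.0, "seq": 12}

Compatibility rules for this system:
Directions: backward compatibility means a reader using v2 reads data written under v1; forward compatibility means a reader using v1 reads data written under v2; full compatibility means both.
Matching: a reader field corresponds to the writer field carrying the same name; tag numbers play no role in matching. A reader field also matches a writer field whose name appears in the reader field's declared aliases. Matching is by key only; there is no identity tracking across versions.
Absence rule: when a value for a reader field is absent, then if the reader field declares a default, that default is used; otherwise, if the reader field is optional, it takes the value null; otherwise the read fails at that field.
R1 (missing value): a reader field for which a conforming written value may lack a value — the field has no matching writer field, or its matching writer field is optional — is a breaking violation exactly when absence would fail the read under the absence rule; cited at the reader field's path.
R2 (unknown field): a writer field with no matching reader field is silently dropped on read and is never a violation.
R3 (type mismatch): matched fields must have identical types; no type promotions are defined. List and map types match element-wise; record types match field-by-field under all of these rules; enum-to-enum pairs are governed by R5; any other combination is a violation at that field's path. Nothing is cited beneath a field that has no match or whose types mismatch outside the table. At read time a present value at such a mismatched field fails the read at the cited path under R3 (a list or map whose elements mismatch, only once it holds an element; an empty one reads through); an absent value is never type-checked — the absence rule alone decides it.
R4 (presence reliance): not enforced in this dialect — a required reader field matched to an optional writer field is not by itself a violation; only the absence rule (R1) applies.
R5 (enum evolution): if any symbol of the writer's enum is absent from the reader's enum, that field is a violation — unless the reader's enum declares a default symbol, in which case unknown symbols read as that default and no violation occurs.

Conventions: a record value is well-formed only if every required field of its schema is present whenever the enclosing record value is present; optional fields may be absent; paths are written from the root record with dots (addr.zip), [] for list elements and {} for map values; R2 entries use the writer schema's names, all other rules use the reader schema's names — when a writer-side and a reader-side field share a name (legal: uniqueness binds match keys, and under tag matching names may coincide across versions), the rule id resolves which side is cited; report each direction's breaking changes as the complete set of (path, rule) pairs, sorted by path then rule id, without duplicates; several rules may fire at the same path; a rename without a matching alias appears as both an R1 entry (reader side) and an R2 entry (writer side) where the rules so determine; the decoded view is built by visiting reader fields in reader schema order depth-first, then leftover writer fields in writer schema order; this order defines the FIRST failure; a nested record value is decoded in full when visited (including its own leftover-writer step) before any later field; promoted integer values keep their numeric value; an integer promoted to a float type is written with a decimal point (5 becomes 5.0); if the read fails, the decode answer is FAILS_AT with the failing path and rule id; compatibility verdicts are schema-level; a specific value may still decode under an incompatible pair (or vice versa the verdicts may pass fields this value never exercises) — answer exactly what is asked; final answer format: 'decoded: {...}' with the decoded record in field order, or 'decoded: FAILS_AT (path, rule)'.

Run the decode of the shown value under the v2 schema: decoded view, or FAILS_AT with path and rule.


arrows below run writer -> reader for Session
decoding the Session value with the v2 reader:
  role := "CLOSED"
  geo.label := "alpha"
  geo.archived := null (missing; optional => null)
  geo.factor := -0.5
  geo.zip := 100
  title := "kappa"
  city := "beta"
  retries := 0
  rating := 10.0
  seq := 12
  => decoded: {"role": "CLOSED", "geo": {"label": "alpha", "archived": null, "factor": -0.5, "zip": 100}, "title": "kappa", "city": "beta", "retries": 0, "rating": 10.0, "seq": 12}
remaining Session differences; none change what is asked:
  field rating in record Session: tag 5 changed to 19 -> no rule fires on it and the decoded Session view is identical with or without it
  field retries in record Session: tag 13 changed to 22 -> no rule fires on it and the decoded Session view is identical with or without it

decoded: {"role": "CLOSED", "geo": {"label": "alpha", "archived": null, "factor": -0.5, "zip": 100}, "title": "kappa", "city": "beta", "retries": 0, "rating": 10.0, "seq": 12}
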